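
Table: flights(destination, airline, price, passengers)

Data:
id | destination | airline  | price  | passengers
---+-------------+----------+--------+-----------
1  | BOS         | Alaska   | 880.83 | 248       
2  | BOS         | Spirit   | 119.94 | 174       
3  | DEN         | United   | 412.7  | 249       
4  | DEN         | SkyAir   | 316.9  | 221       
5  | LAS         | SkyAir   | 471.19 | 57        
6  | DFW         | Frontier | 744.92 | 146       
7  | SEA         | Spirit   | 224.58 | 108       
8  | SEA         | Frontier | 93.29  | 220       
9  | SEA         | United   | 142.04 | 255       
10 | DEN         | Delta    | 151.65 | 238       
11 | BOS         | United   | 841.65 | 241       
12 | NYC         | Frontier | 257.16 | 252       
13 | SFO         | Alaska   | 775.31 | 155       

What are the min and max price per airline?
SELECT airline, MIN(price), MAX(price)
FROM flights
GROUP BY airline

Result:
  Alaska: min=775.31, max=880.83
  Delta: min=151.65, max=151.65
  Frontier: min=93.29, max=744.92
  SkyAir: min=316.90, max=471.19
  Spirit: min=119.94, max=224.58
  United: min=142.04, max=841.65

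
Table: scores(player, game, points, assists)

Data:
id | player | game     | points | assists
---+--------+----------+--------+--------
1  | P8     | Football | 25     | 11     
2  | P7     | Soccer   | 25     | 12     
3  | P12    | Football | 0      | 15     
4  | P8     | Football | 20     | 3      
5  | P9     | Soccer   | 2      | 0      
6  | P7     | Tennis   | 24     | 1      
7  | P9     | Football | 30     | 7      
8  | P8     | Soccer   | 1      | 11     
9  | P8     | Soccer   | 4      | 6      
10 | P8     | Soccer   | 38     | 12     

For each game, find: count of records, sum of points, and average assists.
SELECT game,
       COUNT(*) as cnt,
       SUM(points) as total_points,
       AVG(assists) as avg_assists
FROM scores
GROUP BY game

Result:
  Football: 4 records, 75 total points, 9.00 avg assists
  Soccer: 5 records, 70 total points, 8.20 avg assists
  Tennis: 1 records, 24 total points, 1.00 avg assists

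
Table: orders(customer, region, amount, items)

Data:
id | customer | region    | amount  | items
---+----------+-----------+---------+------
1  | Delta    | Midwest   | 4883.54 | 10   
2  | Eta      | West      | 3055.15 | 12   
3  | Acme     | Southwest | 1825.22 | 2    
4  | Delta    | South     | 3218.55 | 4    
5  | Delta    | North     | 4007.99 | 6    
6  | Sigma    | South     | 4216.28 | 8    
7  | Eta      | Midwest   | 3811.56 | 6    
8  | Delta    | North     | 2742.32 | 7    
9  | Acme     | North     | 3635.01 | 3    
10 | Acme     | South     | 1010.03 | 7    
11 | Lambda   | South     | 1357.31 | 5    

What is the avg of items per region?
SELECT region, AVG(items) as result
FROM orders
GROUP BY region

Result:
  Midwest: 8.00
  North: 5.33
  South: 6.00
  Southwest: 2.00
  West: 12.00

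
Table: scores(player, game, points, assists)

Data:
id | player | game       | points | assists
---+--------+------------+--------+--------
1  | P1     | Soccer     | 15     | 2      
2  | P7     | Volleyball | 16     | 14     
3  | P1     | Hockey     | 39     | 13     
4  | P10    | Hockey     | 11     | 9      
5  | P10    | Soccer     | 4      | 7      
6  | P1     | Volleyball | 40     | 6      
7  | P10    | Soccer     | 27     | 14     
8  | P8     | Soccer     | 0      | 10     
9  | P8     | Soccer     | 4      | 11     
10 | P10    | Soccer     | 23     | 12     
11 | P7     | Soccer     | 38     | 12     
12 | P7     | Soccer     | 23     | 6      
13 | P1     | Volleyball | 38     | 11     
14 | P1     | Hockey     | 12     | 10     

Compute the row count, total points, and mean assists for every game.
SELECT game,
       COUNT(*) as cnt,
       SUM(points) as total_points,
       AVG(assists) as avg_assists
FROM scores
GROUP BY game

Result:
  Hockey: 3 records, 62 total points, 10.67 avg assists
  Soccer: 8 records, 134 total points, 9.25 avg assists
  Volleyball: 3 records, 94 total points, 10.33 avg assists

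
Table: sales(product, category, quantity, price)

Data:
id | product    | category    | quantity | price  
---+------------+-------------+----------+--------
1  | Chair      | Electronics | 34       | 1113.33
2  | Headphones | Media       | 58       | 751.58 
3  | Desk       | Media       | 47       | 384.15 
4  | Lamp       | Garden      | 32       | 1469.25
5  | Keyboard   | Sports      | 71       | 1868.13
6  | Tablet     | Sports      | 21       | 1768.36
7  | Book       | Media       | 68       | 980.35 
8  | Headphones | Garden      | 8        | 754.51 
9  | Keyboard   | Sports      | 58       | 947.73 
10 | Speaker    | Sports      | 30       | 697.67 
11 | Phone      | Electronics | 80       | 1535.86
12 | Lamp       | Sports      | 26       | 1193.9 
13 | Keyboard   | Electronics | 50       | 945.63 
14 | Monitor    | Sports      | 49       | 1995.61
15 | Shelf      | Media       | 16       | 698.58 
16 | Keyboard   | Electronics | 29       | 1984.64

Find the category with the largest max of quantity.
SELECT category, MAX(quantity) as val
FROM sales
GROUP BY category
ORDER BY val DESC
LIMIT 1

Result: Electronics with max(quantity) = 80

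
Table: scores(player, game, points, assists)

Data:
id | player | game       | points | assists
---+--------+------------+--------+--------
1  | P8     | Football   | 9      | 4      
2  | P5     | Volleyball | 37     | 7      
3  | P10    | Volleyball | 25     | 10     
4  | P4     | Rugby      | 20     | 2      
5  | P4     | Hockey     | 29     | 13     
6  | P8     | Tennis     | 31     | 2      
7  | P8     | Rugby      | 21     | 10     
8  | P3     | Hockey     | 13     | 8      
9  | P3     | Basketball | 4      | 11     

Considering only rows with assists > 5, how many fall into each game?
SELECT game, COUNT(*)
FROM scores
WHERE assists > 5
GROUP BY game

Note: WHERE filters rows before grouping.

Result:
  Basketball: 1
  Hockey: 2
  Rugby: 1
  Volleyball: 2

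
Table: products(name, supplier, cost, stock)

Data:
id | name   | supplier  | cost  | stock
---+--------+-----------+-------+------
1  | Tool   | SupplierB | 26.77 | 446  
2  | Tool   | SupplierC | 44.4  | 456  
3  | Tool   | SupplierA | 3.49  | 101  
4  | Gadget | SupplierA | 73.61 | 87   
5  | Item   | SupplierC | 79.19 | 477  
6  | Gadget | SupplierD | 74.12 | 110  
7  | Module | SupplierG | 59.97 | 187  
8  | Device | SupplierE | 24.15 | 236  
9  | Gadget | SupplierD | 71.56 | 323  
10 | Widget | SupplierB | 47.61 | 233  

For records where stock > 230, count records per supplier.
SELECT supplier, COUNT(*)
FROM products
WHERE stock > 230
GROUP BY supplier

Note: WHERE filters rows before grouping.

Result:
  SupplierB: 2
  SupplierC: 2
  SupplierD: 1
  SupplierE: 1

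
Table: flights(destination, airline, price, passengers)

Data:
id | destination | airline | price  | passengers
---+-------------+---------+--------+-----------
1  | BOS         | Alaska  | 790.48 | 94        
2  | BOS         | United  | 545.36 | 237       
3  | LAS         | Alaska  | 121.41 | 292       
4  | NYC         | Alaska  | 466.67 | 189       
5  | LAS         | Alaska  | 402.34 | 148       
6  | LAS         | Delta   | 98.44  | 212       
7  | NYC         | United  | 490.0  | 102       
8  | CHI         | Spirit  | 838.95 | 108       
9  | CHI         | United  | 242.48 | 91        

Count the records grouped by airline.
SELECT airline, COUNT(*) as count
FROM flights
GROUP BY airline

Result:
  Alaska: 4
  Delta: 1
  Spirit: 1
  United: 3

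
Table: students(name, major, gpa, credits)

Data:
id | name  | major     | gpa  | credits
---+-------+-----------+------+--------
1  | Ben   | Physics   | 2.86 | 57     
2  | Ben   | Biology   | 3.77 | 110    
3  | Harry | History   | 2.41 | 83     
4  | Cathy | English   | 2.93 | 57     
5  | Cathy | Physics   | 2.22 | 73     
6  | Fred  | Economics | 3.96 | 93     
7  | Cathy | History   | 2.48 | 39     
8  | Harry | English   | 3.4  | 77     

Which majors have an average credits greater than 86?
SELECT major, AVG(credits)
FROM students
GROUP BY major
HAVING AVG(credits) > 86

Result:
  Biology: avg=110.00
  Economics: avg=93.00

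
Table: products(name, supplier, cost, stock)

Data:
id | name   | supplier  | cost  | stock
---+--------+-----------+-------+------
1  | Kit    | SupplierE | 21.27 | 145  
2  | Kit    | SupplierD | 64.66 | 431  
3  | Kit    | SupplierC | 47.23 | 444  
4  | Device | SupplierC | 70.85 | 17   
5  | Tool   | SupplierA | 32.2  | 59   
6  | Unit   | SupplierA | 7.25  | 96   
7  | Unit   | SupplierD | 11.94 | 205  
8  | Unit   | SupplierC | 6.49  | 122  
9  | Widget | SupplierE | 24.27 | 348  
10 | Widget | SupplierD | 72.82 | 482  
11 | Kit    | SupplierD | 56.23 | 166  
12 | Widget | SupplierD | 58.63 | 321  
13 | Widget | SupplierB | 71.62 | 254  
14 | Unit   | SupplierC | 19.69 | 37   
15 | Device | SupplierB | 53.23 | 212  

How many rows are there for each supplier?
SELECT supplier, COUNT(*) as count
FROM products
GROUP BY supplier

Result:
  SupplierA: 2
  SupplierB: 2
  SupplierC: 4
  SupplierD: 5
  SupplierE: 2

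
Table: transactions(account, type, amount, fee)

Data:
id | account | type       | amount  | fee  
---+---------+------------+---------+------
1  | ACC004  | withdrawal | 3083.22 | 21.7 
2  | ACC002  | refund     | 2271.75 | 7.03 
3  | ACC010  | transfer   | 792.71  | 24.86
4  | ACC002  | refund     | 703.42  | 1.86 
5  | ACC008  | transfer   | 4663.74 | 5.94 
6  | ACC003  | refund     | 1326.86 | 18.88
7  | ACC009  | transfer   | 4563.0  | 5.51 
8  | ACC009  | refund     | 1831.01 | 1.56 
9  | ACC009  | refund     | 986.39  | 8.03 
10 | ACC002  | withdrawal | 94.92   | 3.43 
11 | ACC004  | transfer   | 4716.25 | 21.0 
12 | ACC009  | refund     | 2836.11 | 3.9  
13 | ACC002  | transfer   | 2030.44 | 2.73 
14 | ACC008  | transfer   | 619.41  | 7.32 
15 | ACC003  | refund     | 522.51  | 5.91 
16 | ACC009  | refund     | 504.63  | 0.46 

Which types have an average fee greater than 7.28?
SELECT type, AVG(fee)
FROM transactions
GROUP BY type
HAVING AVG(fee) > 7.28

Result:
  transfer: avg=11.23
  withdrawal: avg=12.57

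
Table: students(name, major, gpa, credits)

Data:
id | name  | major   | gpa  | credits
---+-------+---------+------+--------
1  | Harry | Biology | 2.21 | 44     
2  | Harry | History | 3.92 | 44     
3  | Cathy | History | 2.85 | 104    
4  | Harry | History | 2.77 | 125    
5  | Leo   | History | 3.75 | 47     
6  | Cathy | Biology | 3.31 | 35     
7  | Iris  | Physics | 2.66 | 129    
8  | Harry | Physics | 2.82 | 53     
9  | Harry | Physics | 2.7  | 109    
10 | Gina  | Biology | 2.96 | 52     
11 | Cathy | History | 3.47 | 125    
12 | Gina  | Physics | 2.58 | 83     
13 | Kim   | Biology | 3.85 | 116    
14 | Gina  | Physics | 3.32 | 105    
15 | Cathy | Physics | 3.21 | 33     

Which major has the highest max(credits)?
SELECT major, MAX(credits) as val
FROM students
GROUP BY major
ORDER BY val DESC
LIMIT 1

Result: Physics with max(credits) = 129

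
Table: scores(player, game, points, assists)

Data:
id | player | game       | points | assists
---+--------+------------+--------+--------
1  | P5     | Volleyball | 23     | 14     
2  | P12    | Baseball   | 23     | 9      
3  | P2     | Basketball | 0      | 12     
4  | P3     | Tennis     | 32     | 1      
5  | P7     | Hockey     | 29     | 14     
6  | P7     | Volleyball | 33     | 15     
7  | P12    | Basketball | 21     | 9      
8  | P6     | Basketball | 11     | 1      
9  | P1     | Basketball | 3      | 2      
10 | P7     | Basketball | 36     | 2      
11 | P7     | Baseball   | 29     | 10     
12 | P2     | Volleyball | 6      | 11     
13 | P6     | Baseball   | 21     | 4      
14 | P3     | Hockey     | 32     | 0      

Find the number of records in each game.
SELECT game, COUNT(*) as count
FROM scores
GROUP BY game

Result:
  Baseball: 3
  Basketball: 5
  Hockey: 2
  Tennis: 1
  Volleyball: 3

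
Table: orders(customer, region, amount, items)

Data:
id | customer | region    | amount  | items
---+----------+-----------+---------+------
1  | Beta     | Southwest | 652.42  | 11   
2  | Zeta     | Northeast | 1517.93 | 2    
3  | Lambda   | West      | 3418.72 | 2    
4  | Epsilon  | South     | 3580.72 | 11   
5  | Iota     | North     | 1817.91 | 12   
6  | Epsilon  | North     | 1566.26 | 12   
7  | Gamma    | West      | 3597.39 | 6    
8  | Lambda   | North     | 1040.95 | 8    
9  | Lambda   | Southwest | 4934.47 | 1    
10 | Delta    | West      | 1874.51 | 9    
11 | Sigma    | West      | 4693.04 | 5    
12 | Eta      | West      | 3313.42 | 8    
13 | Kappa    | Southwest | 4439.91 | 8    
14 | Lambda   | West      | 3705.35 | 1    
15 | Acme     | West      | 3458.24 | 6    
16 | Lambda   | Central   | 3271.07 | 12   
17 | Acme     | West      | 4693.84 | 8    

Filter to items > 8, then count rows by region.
SELECT region, COUNT(*)
FROM orders
WHERE items > 8
GROUP BY region

Note: WHERE filters rows before grouping.

Result:
  Central: 1
  North: 2
  South: 1
  Southwest: 1
  West: 1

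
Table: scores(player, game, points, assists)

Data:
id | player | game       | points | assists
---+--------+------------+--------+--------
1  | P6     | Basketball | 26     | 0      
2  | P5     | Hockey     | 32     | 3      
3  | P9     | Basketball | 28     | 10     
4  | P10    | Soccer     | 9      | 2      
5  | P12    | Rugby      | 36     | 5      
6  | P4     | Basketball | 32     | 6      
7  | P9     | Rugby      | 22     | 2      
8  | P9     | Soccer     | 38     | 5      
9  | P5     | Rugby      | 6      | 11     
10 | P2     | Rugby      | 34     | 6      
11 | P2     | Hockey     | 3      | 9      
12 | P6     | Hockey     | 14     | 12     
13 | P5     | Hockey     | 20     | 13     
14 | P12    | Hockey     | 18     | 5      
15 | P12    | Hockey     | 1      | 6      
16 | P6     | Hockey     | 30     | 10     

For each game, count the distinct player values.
SELECT game, COUNT(DISTINCT player)
FROM scores
GROUP BY game

Result:
  Basketball: 3 distinct
  Hockey: 4 distinct
  Rugby: 4 distinct
  Soccer: 2 distinct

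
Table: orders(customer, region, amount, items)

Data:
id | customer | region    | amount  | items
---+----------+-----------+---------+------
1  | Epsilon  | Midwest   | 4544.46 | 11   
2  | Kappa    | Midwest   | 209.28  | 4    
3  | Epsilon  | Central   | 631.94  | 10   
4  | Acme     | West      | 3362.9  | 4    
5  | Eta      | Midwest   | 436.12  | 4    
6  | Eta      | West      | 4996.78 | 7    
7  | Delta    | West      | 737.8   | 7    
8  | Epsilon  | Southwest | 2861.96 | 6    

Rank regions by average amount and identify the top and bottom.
SELECT region, AVG(amount)
FROM orders
GROUP BY region
ORDER BY AVG(amount)

All groups:
  Central: 631.94
  Midwest: 1729.95
  Southwest: 2861.96
  West: 3032.49

Highest: West (3032.49)
Lowest: Central (631.94)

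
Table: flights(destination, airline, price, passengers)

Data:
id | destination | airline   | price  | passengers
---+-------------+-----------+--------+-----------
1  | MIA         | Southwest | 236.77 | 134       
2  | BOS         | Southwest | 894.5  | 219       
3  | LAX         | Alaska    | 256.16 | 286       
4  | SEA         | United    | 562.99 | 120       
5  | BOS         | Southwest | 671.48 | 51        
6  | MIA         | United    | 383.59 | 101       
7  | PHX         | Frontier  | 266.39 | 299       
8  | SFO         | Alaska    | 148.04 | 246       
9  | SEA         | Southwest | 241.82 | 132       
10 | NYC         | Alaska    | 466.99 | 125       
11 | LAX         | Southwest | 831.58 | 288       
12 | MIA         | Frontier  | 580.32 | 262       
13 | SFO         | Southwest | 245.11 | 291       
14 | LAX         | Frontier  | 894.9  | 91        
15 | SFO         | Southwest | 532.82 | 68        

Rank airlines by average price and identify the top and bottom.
SELECT airline, AVG(price)
FROM flights
GROUP BY airline
ORDER BY AVG(price)

All groups:
  Alaska: 290.40
  United: 473.29
  Southwest: 522.01
  Frontier: 580.54

Highest: Frontier (580.54)
Lowest: Alaska (290.40)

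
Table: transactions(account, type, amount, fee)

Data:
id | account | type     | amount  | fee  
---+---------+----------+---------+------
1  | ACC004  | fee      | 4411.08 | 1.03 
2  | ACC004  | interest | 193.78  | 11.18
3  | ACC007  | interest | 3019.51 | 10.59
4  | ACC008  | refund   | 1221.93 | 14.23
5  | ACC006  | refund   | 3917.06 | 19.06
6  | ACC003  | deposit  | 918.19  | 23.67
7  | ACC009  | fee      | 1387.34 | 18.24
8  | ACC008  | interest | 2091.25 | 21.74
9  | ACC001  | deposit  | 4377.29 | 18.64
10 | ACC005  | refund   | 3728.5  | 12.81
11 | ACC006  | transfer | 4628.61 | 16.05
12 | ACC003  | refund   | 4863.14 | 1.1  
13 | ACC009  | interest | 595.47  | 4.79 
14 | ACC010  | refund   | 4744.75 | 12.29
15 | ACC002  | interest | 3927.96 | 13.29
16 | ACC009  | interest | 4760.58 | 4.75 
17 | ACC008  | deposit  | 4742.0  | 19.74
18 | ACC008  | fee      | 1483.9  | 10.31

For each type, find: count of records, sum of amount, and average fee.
SELECT type,
       COUNT(*) as cnt,
       SUM(amount) as total_amount,
       AVG(fee) as avg_fee
FROM transactions
GROUP BY type

Result:
  deposit: 3 records, 10037.48 total amount, 20.68 avg fee
  fee: 3 records, 7282.32 total amount, 9.86 avg fee
  interest: 6 records, 14588.55 total amount, 11.06 avg fee
  refund: 5 records, 18475.38 total amount, 11.90 avg fee
  transfer: 1 records, 4628.61 total amount, 16.05 avg fee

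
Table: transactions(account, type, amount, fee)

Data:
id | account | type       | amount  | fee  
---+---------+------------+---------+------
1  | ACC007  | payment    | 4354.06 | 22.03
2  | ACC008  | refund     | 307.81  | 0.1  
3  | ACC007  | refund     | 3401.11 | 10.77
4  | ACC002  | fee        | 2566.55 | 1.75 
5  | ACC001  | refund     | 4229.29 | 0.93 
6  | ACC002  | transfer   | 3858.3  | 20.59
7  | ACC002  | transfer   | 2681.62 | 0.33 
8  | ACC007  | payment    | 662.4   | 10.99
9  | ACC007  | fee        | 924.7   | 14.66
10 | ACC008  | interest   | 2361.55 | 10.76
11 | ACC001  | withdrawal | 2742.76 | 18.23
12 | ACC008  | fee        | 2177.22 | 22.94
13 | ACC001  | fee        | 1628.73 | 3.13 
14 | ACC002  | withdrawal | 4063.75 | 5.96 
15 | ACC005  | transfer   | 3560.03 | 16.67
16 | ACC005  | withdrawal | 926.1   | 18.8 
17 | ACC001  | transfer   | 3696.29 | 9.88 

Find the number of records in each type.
SELECT type, COUNT(*) as count
FROM transactions
GROUP BY type

Result:
  fee: 4
  interest: 1
  payment: 2
  refund: 3
  transfer: 4
  withdrawal: 3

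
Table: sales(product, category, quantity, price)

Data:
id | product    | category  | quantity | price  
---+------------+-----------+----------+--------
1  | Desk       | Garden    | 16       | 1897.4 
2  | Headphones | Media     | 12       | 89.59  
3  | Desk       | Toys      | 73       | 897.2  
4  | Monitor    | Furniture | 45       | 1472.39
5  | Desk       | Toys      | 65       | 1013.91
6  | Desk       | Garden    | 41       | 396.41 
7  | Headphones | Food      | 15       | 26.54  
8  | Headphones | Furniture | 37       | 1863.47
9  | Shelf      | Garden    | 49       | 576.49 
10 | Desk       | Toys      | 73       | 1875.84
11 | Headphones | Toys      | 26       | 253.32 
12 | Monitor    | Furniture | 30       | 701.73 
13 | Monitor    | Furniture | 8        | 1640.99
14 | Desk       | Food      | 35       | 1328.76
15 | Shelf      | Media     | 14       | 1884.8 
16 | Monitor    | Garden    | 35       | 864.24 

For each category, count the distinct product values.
SELECT category, COUNT(DISTINCT product)
FROM sales
GROUP BY category

Result:
  Food: 2 distinct
  Furniture: 2 distinct
  Garden: 3 distinct
  Media: 2 distinct
  Toys: 2 distinct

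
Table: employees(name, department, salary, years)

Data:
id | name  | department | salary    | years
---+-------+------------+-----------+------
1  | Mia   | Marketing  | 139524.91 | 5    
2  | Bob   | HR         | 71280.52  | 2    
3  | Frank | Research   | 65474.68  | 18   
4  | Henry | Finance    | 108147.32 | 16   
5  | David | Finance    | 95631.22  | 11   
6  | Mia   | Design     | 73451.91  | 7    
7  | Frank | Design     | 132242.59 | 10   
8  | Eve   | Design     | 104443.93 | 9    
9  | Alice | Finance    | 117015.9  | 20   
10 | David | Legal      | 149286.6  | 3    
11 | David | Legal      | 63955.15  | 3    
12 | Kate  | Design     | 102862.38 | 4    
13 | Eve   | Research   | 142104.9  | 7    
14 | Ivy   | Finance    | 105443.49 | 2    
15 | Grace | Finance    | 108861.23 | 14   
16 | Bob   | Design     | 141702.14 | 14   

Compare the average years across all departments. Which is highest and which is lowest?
SELECT department, AVG(years)
FROM employees
GROUP BY department
ORDER BY AVG(years)

All groups:
  HR: 2.00
  Legal: 3.00
  Marketing: 5.00
  Design: 8.80
  Research: 12.50
  Finance: 12.60

Highest: Finance (12.60)
Lowest: HR (2.00)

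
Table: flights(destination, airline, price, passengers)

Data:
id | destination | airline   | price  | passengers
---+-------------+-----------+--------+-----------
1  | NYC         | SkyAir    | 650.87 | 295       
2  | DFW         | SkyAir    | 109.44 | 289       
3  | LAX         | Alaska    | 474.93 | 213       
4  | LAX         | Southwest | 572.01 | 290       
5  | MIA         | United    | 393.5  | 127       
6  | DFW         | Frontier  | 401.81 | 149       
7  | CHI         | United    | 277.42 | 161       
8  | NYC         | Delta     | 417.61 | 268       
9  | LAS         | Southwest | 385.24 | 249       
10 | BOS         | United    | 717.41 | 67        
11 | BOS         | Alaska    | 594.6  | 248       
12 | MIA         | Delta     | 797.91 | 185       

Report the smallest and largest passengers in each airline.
SELECT airline, MIN(passengers), MAX(passengers)
FROM flights
GROUP BY airline

Result:
  Alaska: min=213, max=248
  Delta: min=185, max=268
  Frontier: min=149, max=149
  SkyAir: min=289, max=295
  Southwest: min=249, max=290
  United: min=67, max=161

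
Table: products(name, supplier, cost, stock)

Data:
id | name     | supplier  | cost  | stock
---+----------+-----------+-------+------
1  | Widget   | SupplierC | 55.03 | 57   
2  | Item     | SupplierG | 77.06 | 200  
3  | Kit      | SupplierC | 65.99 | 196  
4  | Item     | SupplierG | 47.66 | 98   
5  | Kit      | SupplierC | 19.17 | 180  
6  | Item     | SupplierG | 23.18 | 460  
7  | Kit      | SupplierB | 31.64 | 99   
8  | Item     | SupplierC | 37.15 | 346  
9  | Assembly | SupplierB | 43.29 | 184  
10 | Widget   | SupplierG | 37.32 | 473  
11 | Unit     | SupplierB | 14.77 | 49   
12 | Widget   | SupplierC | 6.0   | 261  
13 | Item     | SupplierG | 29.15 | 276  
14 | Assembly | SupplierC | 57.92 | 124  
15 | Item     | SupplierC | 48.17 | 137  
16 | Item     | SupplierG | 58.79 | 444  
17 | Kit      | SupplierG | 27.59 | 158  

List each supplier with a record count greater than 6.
SELECT supplier, COUNT(*) as cnt
FROM products
GROUP BY supplier
HAVING COUNT(*) > 6

Result:
  SupplierC: 7
  SupplierG: 7

Note: HAVING filters groups after aggregation, WHERE filters rows before.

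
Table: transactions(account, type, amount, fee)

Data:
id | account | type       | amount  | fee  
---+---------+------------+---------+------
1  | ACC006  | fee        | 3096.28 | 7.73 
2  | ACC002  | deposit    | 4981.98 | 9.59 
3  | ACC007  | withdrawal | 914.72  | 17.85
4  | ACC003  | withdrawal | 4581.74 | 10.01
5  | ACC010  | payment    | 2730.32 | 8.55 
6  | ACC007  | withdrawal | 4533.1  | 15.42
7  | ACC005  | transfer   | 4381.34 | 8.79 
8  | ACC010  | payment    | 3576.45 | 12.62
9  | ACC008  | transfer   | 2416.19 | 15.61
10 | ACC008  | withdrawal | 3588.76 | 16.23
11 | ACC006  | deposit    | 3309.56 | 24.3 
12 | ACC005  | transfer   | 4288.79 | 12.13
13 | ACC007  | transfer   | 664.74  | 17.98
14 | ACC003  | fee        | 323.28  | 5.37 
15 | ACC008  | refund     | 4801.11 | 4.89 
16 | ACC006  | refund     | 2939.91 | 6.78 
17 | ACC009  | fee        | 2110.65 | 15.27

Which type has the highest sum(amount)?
SELECT type, SUM(amount) as val
FROM transactions
GROUP BY type
ORDER BY val DESC
LIMIT 1

Result: withdrawal with sum(amount) = 13618.32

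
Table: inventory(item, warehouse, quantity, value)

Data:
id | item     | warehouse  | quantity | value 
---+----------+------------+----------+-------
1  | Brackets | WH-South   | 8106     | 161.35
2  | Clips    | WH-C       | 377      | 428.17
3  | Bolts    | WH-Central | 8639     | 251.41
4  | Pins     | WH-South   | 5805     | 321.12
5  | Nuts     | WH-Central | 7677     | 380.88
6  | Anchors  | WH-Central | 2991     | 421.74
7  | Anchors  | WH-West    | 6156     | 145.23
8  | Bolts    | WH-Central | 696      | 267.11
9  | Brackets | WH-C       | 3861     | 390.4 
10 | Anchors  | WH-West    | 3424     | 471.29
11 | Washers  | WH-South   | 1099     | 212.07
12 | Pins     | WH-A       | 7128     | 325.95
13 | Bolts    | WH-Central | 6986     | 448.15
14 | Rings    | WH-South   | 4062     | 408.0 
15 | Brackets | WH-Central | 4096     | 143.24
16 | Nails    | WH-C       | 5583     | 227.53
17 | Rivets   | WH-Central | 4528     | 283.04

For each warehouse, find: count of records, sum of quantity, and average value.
SELECT warehouse,
       COUNT(*) as cnt,
       SUM(quantity) as total_quantity,
       AVG(value) as avg_value
FROM inventory
GROUP BY warehouse

Result:
  WH-A: 1 records, 7128 total quantity, 325.95 avg value
  WH-C: 3 records, 9821 total quantity, 348.70 avg value
  WH-Central: 7 records, 35613 total quantity, 313.65 avg value
  WH-South: 4 records, 19072 total quantity, 275.64 avg value
  WH-West: 2 records, 9580 total quantity, 308.26 avg value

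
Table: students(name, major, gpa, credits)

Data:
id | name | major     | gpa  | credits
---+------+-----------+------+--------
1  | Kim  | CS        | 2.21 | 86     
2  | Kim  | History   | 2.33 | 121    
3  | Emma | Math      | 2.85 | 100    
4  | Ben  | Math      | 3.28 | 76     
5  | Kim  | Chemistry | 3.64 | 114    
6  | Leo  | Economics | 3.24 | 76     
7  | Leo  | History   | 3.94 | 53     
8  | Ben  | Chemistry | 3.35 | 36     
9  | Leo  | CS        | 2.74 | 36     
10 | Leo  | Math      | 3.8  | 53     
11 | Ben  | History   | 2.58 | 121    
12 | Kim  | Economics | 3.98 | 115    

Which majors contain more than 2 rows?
SELECT major, COUNT(*) as cnt
FROM students
GROUP BY major
HAVING COUNT(*) > 2

Result:
  History: 3
  Math: 3

Note: HAVING filters groups after aggregation, WHERE filters rows before.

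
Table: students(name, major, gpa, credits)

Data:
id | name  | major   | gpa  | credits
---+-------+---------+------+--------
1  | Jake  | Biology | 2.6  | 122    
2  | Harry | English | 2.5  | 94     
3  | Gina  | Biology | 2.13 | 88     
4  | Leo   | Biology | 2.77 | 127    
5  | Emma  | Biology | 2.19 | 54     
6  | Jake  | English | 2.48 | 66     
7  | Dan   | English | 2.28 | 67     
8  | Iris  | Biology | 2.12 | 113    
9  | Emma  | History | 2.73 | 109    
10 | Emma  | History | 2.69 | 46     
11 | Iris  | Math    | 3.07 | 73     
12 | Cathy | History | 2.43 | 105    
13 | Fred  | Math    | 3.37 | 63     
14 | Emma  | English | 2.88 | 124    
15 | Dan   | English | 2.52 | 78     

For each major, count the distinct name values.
SELECT major, COUNT(DISTINCT name)
FROM students
GROUP BY major

Result:
  Biology: 5 distinct
  English: 4 distinct
  History: 2 distinct
  Math: 2 distinct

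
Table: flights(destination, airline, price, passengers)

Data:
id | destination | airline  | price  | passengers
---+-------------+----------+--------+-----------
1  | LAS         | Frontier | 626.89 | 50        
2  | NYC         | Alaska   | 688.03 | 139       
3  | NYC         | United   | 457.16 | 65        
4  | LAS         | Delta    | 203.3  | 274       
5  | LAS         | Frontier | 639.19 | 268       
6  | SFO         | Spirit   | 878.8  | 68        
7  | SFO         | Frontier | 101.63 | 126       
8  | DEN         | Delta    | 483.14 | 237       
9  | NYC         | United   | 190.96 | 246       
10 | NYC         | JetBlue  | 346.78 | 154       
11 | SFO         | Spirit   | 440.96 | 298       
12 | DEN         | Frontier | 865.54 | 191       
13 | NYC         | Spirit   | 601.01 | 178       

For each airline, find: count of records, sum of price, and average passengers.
SELECT airline,
       COUNT(*) as cnt,
       SUM(price) as total_price,
       AVG(passengers) as avg_passengers
FROM flights
GROUP BY airline

Result:
  Alaska: 1 records, 688.03 total price, 139.00 avg passengers
  Delta: 2 records, 686.44 total price, 255.50 avg passengers
  Frontier: 4 records, 2233.25 total price, 158.75 avg passengers
  JetBlue: 1 records, 346.78 total price, 154.00 avg passengers
  Spirit: 3 records, 1920.77 total price, 181.33 avg passengers
  United: 2 records, 648.12 total price, 155.50 avg passengers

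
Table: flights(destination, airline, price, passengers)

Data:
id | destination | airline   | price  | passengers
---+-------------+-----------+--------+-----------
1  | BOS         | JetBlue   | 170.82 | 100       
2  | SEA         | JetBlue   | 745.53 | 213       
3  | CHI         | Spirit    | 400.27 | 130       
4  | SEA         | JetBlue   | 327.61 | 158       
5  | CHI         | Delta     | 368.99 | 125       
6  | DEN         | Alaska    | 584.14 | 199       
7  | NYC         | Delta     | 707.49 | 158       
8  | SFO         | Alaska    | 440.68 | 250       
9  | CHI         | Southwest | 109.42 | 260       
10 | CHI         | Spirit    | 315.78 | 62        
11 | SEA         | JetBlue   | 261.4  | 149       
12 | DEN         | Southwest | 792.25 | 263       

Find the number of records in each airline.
SELECT airline, COUNT(*) as count
FROM flights
GROUP BY airline

Result:
  Alaska: 2
  Delta: 2
  JetBlue: 4
  Southwest: 2
  Spirit: 2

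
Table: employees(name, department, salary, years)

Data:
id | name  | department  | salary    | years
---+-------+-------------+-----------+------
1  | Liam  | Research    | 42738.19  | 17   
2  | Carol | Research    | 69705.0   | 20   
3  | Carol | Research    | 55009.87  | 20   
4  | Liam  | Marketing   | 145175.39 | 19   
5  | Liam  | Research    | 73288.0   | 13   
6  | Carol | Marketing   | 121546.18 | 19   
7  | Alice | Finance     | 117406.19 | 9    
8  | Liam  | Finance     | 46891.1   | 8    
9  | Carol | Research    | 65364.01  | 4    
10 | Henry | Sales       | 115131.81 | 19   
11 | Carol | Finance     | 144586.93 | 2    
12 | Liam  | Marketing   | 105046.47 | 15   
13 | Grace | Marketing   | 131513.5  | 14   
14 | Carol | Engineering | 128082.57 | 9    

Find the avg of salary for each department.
SELECT department, AVG(salary) as result
FROM employees
GROUP BY department

Result:
  Engineering: 128082.57
  Finance: 102961.41
  Marketing: 125820.39
  Research: 61221.01
  Sales: 115131.81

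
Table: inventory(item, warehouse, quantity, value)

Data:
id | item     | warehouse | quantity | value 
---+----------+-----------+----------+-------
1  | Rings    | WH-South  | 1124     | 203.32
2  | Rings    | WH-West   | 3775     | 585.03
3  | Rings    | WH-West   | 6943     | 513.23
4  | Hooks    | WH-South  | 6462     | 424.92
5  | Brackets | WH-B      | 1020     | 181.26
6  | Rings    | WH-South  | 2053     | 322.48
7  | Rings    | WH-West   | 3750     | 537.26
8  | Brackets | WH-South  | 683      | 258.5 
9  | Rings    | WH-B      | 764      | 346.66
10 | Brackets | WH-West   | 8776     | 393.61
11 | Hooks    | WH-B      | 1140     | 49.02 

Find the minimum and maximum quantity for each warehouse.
SELECT warehouse, MIN(quantity), MAX(quantity)
FROM inventory
GROUP BY warehouse

Result:
  WH-B: min=764, max=1140
  WH-South: min=683, max=6462
  WH-West: min=3750, max=8776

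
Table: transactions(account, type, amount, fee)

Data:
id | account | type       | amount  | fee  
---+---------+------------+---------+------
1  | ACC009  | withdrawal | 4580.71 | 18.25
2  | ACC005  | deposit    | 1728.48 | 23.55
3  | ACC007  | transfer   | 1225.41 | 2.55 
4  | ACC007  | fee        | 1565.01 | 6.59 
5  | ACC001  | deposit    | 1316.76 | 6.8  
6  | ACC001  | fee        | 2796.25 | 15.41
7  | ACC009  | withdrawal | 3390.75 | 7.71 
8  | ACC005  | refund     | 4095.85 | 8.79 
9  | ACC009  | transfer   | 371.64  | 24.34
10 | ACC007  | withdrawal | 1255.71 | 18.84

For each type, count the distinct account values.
SELECT type, COUNT(DISTINCT account)
FROM transactions
GROUP BY type

Result:
  deposit: 2 distinct
  fee: 2 distinct
  refund: 1 distinct
  transfer: 2 distinct
  withdrawal: 2 distinct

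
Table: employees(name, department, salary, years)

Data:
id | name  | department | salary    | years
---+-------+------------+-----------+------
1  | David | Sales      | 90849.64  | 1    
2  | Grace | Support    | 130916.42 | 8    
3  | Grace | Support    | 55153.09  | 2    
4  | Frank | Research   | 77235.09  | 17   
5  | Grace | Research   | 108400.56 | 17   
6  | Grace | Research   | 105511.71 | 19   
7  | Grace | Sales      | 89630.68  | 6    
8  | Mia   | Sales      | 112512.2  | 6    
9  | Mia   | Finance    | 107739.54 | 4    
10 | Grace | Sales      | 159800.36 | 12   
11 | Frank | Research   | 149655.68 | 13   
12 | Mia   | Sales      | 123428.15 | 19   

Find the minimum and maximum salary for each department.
SELECT department, MIN(salary), MAX(salary)
FROM employees
GROUP BY department

Result:
  Finance: min=107739.54, max=107739.54
  Research: min=77235.09, max=149655.68
  Sales: min=89630.68, max=159800.36
  Support: min=55153.09, max=130916.42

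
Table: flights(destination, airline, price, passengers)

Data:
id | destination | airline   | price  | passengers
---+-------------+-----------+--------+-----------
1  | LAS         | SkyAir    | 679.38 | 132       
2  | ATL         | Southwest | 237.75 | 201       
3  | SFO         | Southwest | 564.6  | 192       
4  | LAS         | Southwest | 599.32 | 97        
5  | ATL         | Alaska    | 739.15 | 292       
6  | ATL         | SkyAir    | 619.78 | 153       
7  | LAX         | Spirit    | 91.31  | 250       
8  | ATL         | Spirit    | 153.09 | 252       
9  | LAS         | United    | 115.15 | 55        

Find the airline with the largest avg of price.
SELECT airline, AVG(price) as val
FROM flights
GROUP BY airline
ORDER BY val DESC
LIMIT 1

Result: Alaska with avg(price) = 739.15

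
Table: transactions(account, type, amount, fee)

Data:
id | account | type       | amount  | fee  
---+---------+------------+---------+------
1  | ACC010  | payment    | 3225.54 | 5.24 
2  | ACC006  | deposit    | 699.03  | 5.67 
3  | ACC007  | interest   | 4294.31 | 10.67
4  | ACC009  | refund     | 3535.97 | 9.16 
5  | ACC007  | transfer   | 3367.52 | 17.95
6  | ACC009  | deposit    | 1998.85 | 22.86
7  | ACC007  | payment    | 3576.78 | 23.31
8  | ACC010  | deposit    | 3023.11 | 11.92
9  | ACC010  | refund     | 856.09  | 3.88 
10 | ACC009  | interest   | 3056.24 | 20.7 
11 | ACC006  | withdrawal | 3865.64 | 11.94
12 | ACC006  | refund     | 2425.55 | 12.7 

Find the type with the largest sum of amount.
SELECT type, SUM(amount) as val
FROM transactions
GROUP BY type
ORDER BY val DESC
LIMIT 1

Result: interest with sum(amount) = 7350.55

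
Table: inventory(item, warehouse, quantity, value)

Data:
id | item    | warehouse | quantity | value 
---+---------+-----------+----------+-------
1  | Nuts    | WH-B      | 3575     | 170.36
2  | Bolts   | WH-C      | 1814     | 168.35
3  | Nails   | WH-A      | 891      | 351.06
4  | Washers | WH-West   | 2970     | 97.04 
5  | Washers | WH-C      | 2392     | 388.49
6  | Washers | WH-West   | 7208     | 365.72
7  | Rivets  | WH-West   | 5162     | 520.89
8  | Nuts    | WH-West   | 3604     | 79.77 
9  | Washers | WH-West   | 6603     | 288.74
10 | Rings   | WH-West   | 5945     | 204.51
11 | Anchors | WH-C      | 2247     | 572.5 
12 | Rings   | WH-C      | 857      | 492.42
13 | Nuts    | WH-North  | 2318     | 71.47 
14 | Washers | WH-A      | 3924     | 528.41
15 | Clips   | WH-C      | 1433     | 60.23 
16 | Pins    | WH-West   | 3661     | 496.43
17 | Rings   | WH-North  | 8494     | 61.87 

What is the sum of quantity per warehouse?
SELECT warehouse, SUM(quantity) as result
FROM inventory
GROUP BY warehouse

Result:
  WH-A: 4815
  WH-B: 3575
  WH-C: 8743
  WH-North: 10812
  WH-West: 35153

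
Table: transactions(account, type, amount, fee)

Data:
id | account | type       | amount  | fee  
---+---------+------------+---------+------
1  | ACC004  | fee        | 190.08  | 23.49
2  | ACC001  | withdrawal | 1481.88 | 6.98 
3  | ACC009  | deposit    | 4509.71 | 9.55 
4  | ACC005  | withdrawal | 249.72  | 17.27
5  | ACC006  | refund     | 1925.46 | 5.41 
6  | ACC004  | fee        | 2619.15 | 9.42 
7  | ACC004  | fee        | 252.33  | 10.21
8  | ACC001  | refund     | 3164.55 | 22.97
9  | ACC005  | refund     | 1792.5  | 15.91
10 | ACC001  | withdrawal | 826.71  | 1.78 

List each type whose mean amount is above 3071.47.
SELECT type, AVG(amount)
FROM transactions
GROUP BY type
HAVING AVG(amount) > 3071.47

Result:
  deposit: avg=4509.71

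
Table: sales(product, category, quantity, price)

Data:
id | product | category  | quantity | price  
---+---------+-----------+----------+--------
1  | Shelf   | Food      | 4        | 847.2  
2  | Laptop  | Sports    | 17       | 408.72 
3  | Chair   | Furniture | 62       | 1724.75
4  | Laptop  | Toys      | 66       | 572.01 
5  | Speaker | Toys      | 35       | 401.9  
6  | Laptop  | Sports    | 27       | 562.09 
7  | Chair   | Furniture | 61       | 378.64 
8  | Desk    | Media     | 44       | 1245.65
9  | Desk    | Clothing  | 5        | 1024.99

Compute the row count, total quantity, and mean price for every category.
SELECT category,
       COUNT(*) as cnt,
       SUM(quantity) as total_quantity,
       AVG(price) as avg_price
FROM sales
GROUP BY category

Result:
  Clothing: 1 records, 5 total quantity, 1024.99 avg price
  Food: 1 records, 4 total quantity, 847.20 avg price
  Furniture: 2 records, 123 total quantity, 1051.70 avg price
  Media: 1 records, 44 total quantity, 1245.65 avg price
  Sports: 2 records, 44 total quantity, 485.41 avg price
  Toys: 2 records, 101 total quantity, 486.96 avg price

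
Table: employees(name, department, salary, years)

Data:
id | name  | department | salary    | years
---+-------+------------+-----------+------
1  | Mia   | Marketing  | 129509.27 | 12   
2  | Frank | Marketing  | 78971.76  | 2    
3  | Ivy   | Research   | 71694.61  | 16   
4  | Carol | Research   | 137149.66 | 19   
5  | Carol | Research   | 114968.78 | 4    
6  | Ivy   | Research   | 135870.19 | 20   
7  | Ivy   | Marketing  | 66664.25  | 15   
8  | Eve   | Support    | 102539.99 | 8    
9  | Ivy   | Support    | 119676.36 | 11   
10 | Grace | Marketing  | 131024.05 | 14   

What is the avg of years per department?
SELECT department, AVG(years) as result
FROM employees
GROUP BY department

Result:
  Marketing: 10.75
  Research: 14.75
  Support: 9.50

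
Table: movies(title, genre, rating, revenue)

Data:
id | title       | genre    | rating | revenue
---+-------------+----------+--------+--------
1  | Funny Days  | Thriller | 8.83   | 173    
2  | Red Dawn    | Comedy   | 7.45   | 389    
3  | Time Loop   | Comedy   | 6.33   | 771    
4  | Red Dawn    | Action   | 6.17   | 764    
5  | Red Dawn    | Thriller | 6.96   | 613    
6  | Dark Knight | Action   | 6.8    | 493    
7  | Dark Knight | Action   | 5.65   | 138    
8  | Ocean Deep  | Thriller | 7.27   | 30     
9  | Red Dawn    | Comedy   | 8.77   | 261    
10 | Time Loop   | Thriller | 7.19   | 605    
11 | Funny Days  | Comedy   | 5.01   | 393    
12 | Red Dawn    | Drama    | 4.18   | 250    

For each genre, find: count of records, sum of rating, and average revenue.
SELECT genre,
       COUNT(*) as cnt,
       SUM(rating) as total_rating,
       AVG(revenue) as avg_revenue
FROM movies
GROUP BY genre

Result:
  Action: 3 records, 18.62 total rating, 465.00 avg revenue
  Comedy: 4 records, 27.56 total rating, 453.50 avg revenue
  Drama: 1 records, 4.18 total rating, 250.00 avg revenue
  Thriller: 4 records, 30.25 total rating, 355.25 avg revenue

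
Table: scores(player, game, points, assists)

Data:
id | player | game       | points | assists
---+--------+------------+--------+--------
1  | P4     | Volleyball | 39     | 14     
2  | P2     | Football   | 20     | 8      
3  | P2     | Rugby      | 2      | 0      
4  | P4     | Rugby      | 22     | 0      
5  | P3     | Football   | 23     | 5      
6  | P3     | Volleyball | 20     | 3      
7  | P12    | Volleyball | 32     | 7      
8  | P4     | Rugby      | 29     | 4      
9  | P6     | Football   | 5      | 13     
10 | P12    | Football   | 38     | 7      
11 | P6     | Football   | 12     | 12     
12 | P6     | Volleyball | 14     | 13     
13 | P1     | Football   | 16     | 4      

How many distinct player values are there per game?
SELECT game, COUNT(DISTINCT player)
FROM scores
GROUP BY game

Result:
  Football: 5 distinct
  Rugby: 2 distinct
  Volleyball: 4 distinct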